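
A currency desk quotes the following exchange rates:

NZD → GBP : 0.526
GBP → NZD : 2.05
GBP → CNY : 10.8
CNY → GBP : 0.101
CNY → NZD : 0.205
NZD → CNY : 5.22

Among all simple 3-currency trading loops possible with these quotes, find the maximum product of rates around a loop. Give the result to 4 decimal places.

1.1646

GBP→CNY→NZD→GBP: 10.8 × 0.205 × 0.526 = 1.16456
GBP→NZD→CNY→GBP: 2.05 × 5.22 × 0.101 = 1.08080
Maximum is GBP→CNY→NZD→GBP at 1.1646; arbitrage exists.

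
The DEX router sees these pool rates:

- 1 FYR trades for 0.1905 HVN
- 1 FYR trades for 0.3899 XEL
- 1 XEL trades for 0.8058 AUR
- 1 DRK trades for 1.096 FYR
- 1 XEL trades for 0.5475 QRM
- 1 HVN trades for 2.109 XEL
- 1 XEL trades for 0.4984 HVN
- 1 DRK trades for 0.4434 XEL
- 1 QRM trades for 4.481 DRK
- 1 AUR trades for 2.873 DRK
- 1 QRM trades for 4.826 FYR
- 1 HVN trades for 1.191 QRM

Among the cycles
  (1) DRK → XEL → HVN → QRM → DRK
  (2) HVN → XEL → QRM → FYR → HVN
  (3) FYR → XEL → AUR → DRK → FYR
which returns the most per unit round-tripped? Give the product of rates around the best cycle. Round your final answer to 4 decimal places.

1.1794

(1) 0.4434 × 0.4984 × 1.191 × 4.481 = 1.17940
(2) 2.109 × 0.5475 × 4.826 × 0.1905 = 1.06156
(3) 0.3899 × 0.8058 × 2.873 × 1.096 = 0.98930
Highest is cycle (1) at 1.1794 (>1, arbitrage).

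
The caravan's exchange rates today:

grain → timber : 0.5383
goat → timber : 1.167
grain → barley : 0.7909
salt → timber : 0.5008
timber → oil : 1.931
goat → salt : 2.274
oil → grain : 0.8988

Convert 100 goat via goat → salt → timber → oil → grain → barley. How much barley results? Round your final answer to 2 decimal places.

156.32

100 goat × 2.274 = 227.4 salt
227.4 salt × 0.5008 = 113.88192 timber
113.88192 timber × 1.931 = 219.90598752 oil
219.90598752 oil × 0.8988 = 197.651501582976 grain
197.651501582976 grain × 0.7909 = 156.3225726019757184 barley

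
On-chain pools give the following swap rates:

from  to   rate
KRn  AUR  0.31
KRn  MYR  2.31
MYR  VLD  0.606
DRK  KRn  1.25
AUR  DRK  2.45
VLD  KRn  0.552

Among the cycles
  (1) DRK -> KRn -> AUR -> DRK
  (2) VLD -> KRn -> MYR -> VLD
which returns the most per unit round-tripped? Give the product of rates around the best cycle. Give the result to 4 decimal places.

0.9494

(1) 1.25 × 0.31 × 2.45 = 0.94938
(2) 0.552 × 2.31 × 0.606 = 0.77272
Highest is cycle (1) at 0.9494 (≤1, no arbitrage).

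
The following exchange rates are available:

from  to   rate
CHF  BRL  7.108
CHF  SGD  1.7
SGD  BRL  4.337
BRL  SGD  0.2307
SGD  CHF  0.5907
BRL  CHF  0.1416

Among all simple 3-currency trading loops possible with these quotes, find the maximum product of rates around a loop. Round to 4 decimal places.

CHF→SGD→BRL→CHF: 1.7 × 4.337 × 0.1416 = 1.04400
CHF→BRL→SGD→CHF: 7.108 × 0.2307 × 0.5907 = 0.96864
Maximum is CHF→SGD→BRL→CHF at 1.0440; arbitrage exists.

1.0440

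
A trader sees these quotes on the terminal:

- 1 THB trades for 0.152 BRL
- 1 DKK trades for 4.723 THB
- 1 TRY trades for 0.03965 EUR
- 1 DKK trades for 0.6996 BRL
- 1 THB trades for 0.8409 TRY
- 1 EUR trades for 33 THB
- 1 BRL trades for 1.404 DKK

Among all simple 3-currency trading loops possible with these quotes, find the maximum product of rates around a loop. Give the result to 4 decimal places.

1.1003

EUR→THB→TRY→EUR: 33 × 0.8409 × 0.03965 = 1.10028
DKK→THB→BRL→DKK: 4.723 × 0.152 × 1.404 = 1.00793
Maximum is EUR→THB→TRY→EUR at 1.1003; arbitrage exists.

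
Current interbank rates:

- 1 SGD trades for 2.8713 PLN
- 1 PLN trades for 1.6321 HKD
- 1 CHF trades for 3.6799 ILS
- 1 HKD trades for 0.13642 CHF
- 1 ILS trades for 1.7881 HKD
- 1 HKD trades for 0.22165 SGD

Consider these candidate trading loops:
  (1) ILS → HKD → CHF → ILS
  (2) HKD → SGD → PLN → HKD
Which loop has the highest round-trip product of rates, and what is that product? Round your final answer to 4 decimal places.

1.0387

(1) 1.7881 × 0.13642 × 3.6799 = 0.89765
(2) 0.22165 × 2.8713 × 1.6321 = 1.03871
Highest is cycle (2) at 1.0387 (>1, arbitrage).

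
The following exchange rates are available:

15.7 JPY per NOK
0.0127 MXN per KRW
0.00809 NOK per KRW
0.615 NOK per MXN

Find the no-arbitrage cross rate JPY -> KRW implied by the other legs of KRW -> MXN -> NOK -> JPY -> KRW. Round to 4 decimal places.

Known legs of the cycle: 0.0127 × 0.615 × 15.7 = 0.12262485
For no arbitrage the full-cycle product must be 1, so the missing rate is 1 / 0.12262485 ≈ 8.154954.

8.1550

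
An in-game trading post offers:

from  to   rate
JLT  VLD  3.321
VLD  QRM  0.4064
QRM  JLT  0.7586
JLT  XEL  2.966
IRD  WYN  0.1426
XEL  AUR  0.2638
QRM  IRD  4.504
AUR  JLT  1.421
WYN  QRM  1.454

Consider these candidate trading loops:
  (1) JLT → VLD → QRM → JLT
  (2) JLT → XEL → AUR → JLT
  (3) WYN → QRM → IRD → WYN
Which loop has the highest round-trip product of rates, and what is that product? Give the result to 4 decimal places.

(1) 3.321 × 0.4064 × 0.7586 = 1.02385
(2) 2.966 × 0.2638 × 1.421 = 1.11183
(3) 1.454 × 4.504 × 0.1426 = 0.93386
Highest is cycle (2) at 1.1118 (>1, arbitrage).

1.1118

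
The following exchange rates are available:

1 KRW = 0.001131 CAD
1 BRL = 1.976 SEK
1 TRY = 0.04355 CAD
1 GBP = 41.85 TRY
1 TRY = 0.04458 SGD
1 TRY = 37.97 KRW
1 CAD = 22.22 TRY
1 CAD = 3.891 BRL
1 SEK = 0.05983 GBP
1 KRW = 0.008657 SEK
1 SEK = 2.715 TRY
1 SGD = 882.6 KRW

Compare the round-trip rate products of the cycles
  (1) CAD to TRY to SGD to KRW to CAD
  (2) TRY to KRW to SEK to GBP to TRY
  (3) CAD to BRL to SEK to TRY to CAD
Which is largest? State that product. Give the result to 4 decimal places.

0.9888

(1) 22.22 × 0.04458 × 882.6 × 0.001131 = 0.98880
(2) 37.97 × 0.008657 × 0.05983 × 41.85 = 0.82304
(3) 3.891 × 1.976 × 2.715 × 0.04355 = 0.90909
Highest is cycle (1) at 0.9888 (≤1, no arbitrage).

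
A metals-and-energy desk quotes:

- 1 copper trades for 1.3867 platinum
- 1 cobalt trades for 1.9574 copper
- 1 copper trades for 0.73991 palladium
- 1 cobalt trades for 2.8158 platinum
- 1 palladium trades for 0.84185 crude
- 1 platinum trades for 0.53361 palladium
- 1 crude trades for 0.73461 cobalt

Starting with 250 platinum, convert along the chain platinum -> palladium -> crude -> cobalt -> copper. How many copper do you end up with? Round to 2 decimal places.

161.49

250 platinum × 0.53361 = 133.4025 palladium
133.4025 palladium × 0.84185 = 112.304894625 crude
112.304894625 crude × 0.73461 = 82.50029864047125 cobalt
82.50029864047125 cobalt × 1.9574 = 161.48608455885842475 copper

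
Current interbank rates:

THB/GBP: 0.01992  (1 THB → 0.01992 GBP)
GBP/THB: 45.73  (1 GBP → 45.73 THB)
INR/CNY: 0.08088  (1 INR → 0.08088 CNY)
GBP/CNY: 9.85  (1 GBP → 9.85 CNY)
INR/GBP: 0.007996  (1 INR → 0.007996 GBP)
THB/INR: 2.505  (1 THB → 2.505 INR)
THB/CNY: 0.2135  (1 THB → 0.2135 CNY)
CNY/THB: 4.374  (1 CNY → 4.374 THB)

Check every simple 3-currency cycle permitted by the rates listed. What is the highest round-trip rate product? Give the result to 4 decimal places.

0.9160

GBP→THB→INR→GBP: 45.73 × 2.505 × 0.007996 = 0.91597
THB→INR→CNY→THB: 2.505 × 0.08088 × 4.374 = 0.88619
GBP→CNY→THB→GBP: 9.85 × 4.374 × 0.01992 = 0.85823
Maximum is GBP→THB→INR→GBP at 0.9160; no arbitrage — every cycle loses value.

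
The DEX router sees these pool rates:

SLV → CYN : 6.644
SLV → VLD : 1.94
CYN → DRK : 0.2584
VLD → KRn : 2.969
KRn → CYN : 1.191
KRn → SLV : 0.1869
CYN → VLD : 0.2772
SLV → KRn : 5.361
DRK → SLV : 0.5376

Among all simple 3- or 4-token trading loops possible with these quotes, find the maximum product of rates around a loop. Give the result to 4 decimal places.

1.0765

SLV→VLD→KRn→SLV: 1.94 × 2.969 × 0.1869 = 1.07652
CYN→VLD→KRn→SLV→CYN: 0.2772 × 2.969 × 0.1869 × 6.644 = 1.02198
CYN→VLD→KRn→CYN: 0.2772 × 2.969 × 1.191 = 0.98020
CYN→DRK→SLV→CYN: 0.2584 × 0.5376 × 6.644 = 0.92296
CYN→DRK→SLV→KRn→CYN: 0.2584 × 0.5376 × 5.361 × 1.191 = 0.88697
Maximum is SLV→VLD→KRn→SLV at 1.0765; arbitrage exists.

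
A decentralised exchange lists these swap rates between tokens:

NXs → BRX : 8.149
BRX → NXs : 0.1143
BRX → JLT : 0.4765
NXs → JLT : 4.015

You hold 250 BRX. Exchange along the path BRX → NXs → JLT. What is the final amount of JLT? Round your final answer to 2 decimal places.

250 BRX × 0.1143 = 28.575 NXs
28.575 NXs × 4.015 = 114.728625 JLT

114.73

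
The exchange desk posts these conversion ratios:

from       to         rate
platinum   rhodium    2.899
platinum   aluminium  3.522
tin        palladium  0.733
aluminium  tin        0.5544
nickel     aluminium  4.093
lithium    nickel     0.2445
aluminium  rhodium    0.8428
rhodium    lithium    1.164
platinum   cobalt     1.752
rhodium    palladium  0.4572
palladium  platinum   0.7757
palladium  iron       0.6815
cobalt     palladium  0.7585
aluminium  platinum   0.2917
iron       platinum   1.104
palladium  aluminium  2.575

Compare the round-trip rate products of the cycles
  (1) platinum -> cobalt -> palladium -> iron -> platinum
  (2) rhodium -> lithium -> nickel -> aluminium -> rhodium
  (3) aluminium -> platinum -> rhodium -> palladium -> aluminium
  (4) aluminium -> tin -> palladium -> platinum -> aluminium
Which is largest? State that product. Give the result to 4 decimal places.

(1) 1.752 × 0.7585 × 0.6815 × 1.104 = 0.99983
(2) 1.164 × 0.2445 × 4.093 × 0.8428 = 0.98174
(3) 0.2917 × 2.899 × 0.4572 × 2.575 = 0.99556
(4) 0.5544 × 0.733 × 0.7757 × 3.522 = 1.11022
Highest is cycle (4) at 1.1102 (>1, arbitrage).

1.1102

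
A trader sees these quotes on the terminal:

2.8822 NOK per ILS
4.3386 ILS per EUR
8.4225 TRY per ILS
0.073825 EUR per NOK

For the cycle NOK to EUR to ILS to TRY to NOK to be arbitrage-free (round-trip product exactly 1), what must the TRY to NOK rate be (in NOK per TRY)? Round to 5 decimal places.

0.37069

Known legs of the cycle: 0.073825 × 4.3386 × 8.4225 = 2.6977027037625
For no arbitrage the full-cycle product must be 1, so the missing rate is 1 / 2.6977027037625 ≈ 0.3706858.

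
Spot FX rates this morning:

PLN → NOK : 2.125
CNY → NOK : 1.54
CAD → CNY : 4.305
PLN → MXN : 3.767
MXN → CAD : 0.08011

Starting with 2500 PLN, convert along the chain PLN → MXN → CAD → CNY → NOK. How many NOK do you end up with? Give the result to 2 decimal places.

5001.68

2500 PLN × 3.767 = 9417.5 MXN
9417.5 MXN × 0.08011 = 754.435925 CAD
754.435925 CAD × 4.305 = 3247.846657125 CNY
3247.846657125 CNY × 1.54 = 5001.6838519725 NOK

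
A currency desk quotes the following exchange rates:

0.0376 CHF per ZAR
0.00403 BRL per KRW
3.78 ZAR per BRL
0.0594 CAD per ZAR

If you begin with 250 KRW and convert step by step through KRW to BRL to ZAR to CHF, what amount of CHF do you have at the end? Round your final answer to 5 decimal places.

0.14319

250 KRW × 0.00403 = 1.0075 BRL
1.0075 BRL × 3.78 = 3.80835 ZAR
3.80835 ZAR × 0.0376 = 0.14319396 CHF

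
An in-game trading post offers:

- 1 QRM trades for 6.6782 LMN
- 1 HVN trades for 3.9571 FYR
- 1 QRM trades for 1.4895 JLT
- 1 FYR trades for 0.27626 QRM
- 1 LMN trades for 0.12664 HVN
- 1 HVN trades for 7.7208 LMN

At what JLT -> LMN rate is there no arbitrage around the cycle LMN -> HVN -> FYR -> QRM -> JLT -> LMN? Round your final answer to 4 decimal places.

Known legs of the cycle: 0.12664 × 3.9571 × 0.27626 × 1.4895 = 0.20620844266174488
For no arbitrage the full-cycle product must be 1, so the missing rate is 1 / 0.20620844266174488 ≈ 4.849462.

4.8495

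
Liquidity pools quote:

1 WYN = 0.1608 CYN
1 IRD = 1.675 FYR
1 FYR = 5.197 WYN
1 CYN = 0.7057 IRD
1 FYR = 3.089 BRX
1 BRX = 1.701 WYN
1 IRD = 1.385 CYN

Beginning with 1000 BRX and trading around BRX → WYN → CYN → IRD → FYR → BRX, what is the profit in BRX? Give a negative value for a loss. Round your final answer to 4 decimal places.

-1.2813

1000 BRX × 1.701 = 1701 WYN
1701 WYN × 0.1608 = 273.5208 CYN
273.5208 CYN × 0.7057 = 193.02362856 IRD
193.02362856 IRD × 1.675 = 323.314577838 FYR
323.314577838 FYR × 3.089 = 998.718730941582 BRX
Net change: 998.718730941582 − 1000 = -1.281269058418 BRX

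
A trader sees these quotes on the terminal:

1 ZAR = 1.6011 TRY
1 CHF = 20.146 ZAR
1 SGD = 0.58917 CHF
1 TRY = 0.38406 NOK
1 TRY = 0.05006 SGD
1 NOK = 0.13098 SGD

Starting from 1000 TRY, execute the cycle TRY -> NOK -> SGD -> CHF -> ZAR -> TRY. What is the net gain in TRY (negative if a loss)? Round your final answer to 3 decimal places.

-44.013

1000 TRY × 0.38406 = 384.06 NOK
384.06 NOK × 0.13098 = 50.3041788 SGD
50.3041788 SGD × 0.58917 = 29.637713023596 CHF
29.637713023596 CHF × 20.146 = 597.081366573365016 ZAR
597.081366573365016 ZAR × 1.6011 = 955.9869760206147271176 TRY
Net change: 955.9869760206147271176 − 1000 = -44.0130239793852728824 TRY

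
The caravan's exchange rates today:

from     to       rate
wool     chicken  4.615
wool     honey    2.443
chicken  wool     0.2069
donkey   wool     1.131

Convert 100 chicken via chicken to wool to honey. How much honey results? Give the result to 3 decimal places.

50.546

100 chicken × 0.2069 = 20.69 wool
20.69 wool × 2.443 = 50.54567 honey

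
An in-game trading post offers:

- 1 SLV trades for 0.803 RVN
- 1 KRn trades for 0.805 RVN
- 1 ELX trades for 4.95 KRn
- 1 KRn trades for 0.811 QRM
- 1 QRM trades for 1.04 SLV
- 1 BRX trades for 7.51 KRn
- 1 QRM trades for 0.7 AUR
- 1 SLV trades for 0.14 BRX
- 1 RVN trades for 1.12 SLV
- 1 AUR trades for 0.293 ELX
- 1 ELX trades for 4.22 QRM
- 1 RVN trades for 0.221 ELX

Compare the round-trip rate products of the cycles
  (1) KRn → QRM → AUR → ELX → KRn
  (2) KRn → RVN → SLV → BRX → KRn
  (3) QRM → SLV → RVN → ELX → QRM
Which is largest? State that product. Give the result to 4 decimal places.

(1) 0.811 × 0.7 × 0.293 × 4.95 = 0.82336
(2) 0.805 × 1.12 × 0.14 × 7.51 = 0.94794
(3) 1.04 × 0.803 × 0.221 × 4.22 = 0.77885
Highest is cycle (2) at 0.9479 (≤1, no arbitrage).

0.9479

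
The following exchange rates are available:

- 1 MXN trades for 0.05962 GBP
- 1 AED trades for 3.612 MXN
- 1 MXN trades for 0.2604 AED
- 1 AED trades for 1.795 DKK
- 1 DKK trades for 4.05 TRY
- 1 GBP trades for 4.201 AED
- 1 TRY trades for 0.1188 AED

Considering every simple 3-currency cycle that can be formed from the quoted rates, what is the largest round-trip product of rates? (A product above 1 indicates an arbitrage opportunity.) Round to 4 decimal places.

0.9047

AED→MXN→GBP→AED: 3.612 × 0.05962 × 4.201 = 0.90467
AED→DKK→TRY→AED: 1.795 × 4.05 × 0.1188 = 0.86365
Maximum is AED→MXN→GBP→AED at 0.9047; no arbitrage — every cycle loses value.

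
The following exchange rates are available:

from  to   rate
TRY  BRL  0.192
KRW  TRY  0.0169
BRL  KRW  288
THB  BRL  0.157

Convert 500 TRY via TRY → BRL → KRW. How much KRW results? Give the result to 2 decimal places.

27648.00

500 TRY × 0.192 = 96 BRL
96 BRL × 288 = 27648 KRW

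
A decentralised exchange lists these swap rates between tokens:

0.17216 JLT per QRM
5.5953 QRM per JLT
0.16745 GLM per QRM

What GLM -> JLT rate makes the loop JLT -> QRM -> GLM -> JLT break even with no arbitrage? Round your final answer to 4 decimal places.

Known legs of the cycle: 5.5953 × 0.16745 = 0.936932985
For no arbitrage the full-cycle product must be 1, so the missing rate is 1 / 0.936932985 ≈ 1.067312.

1.0673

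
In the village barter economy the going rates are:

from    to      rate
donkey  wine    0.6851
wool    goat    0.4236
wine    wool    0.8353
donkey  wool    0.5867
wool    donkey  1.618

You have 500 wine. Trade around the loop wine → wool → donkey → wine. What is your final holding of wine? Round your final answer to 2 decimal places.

462.96

500 wine × 0.8353 = 417.65 wool
417.65 wool × 1.618 = 675.7577 donkey
675.7577 donkey × 0.6851 = 462.96160027 wine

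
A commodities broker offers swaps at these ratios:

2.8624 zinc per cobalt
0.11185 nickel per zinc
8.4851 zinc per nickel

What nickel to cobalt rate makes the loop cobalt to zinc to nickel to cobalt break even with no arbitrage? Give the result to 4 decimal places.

3.1234

Known legs of the cycle: 2.8624 × 0.11185 = 0.32015944
For no arbitrage the full-cycle product must be 1, so the missing rate is 1 / 0.32015944 ≈ 3.123444.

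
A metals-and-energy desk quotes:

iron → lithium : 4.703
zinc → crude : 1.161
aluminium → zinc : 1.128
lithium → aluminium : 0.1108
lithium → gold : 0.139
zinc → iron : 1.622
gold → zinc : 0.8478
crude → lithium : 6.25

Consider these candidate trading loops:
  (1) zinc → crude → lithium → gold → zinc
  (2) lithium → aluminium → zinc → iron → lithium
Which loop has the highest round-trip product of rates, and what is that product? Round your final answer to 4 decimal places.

(1) 1.161 × 6.25 × 0.139 × 0.8478 = 0.85511
(2) 0.1108 × 1.128 × 1.622 × 4.703 = 0.95340
Highest is cycle (2) at 0.9534 (≤1, no arbitrage).

0.9534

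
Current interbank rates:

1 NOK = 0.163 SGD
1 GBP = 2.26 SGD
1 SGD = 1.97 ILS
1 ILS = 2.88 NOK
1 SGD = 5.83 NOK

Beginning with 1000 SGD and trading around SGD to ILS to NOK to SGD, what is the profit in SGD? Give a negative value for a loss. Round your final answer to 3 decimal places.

1000 SGD × 1.97 = 1970 ILS
1970 ILS × 2.88 = 5673.6 NOK
5673.6 NOK × 0.163 = 924.7968 SGD
Net change: 924.7968 − 1000 = -75.2032 SGD

-75.203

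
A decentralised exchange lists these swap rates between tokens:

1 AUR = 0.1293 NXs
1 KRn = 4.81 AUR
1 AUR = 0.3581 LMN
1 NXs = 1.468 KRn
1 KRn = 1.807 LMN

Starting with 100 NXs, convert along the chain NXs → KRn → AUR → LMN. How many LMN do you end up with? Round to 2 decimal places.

100 NXs × 1.468 = 146.8 KRn
146.8 KRn × 4.81 = 706.108 AUR
706.108 AUR × 0.3581 = 252.8572748 LMN

252.86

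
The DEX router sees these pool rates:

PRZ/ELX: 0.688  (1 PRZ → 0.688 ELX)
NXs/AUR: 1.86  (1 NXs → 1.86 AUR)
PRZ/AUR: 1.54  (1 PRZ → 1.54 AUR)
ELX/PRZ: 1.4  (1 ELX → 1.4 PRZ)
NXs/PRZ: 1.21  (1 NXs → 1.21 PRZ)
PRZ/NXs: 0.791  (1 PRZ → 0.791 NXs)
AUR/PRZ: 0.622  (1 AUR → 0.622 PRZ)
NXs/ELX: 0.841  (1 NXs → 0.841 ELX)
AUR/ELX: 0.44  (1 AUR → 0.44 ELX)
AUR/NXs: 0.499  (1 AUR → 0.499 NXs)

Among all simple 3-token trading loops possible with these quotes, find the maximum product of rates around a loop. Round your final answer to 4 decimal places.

0.9486

PRZ→AUR→ELX→PRZ: 1.54 × 0.44 × 1.4 = 0.94864
PRZ→NXs→ELX→PRZ: 0.791 × 0.841 × 1.4 = 0.93132
PRZ→AUR→NXs→PRZ: 1.54 × 0.499 × 1.21 = 0.92984
PRZ→NXs→AUR→PRZ: 0.791 × 1.86 × 0.622 = 0.91512
Maximum is PRZ→AUR→ELX→PRZ at 0.9486; no arbitrage — every cycle loses value.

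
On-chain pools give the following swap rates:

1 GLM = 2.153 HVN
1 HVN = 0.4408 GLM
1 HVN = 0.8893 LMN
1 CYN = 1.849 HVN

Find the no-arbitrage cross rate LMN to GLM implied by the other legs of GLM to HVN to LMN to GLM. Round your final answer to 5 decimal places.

Known legs of the cycle: 2.153 × 0.8893 = 1.9146629
For no arbitrage the full-cycle product must be 1, so the missing rate is 1 / 1.9146629 ≈ 0.5222852.

0.52229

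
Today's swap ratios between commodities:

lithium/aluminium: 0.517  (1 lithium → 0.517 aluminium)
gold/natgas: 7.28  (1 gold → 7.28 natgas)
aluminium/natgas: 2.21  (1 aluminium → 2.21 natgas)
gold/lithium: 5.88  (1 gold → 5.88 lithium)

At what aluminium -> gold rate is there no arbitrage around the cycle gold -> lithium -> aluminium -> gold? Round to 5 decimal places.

0.32895

Known legs of the cycle: 5.88 × 0.517 = 3.03996
For no arbitrage the full-cycle product must be 1, so the missing rate is 1 / 3.03996 ≈ 0.3289517.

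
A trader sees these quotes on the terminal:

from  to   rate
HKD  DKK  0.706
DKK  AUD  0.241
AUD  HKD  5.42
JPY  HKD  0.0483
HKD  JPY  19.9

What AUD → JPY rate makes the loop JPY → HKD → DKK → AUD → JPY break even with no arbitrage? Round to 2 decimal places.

121.68

Known legs of the cycle: 0.0483 × 0.706 × 0.241 = 0.0082180518
For no arbitrage the full-cycle product must be 1, so the missing rate is 1 / 0.0082180518 ≈ 121.6833.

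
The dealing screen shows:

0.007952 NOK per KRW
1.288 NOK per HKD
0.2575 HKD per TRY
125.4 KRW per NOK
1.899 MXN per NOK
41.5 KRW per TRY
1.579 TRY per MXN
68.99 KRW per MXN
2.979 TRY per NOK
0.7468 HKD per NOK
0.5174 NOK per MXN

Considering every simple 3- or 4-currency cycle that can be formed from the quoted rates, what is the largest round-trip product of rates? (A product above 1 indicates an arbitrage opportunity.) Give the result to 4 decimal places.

NOK→MXN→KRW→NOK: 1.899 × 68.99 × 0.007952 = 1.04181
HKD→NOK→MXN→TRY→HKD: 1.288 × 1.899 × 1.579 × 0.2575 = 0.99449
NOK→MXN→TRY→KRW→NOK: 1.899 × 1.579 × 41.5 × 0.007952 = 0.98954
HKD→NOK→TRY→HKD: 1.288 × 2.979 × 0.2575 = 0.98802
NOK→TRY→KRW→NOK: 2.979 × 41.5 × 0.007952 = 0.98309
Maximum is NOK→MXN→KRW→NOK at 1.0418; arbitrage exists.

1.0418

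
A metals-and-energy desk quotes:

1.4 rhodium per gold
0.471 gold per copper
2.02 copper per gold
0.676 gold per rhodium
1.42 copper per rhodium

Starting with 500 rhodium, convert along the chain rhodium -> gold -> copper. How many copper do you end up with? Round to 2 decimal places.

500 rhodium × 0.676 = 338 gold
338 gold × 2.02 = 682.76 copper

682.76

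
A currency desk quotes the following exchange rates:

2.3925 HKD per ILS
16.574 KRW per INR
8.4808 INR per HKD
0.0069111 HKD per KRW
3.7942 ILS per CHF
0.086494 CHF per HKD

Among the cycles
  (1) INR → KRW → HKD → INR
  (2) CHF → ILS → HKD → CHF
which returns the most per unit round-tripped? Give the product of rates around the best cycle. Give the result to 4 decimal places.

0.9714

(1) 16.574 × 0.0069111 × 8.4808 = 0.97143
(2) 3.7942 × 2.3925 × 0.086494 = 0.78516
Highest is cycle (1) at 0.9714 (≤1, no arbitrage).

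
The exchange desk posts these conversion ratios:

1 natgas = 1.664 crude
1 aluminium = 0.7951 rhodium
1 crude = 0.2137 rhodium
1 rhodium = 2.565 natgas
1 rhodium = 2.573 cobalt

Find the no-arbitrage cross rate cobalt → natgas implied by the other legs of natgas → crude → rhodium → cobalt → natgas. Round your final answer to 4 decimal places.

Known legs of the cycle: 1.664 × 0.2137 × 2.573 = 0.9149505664
For no arbitrage the full-cycle product must be 1, so the missing rate is 1 / 0.9149505664 ≈ 1.092955.

1.0930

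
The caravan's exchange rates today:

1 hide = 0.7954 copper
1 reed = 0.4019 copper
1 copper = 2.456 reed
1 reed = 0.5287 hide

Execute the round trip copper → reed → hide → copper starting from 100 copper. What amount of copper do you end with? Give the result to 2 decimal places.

100 copper × 2.456 = 245.6 reed
245.6 reed × 0.5287 = 129.84872 hide
129.84872 hide × 0.7954 = 103.281671888 copper

103.28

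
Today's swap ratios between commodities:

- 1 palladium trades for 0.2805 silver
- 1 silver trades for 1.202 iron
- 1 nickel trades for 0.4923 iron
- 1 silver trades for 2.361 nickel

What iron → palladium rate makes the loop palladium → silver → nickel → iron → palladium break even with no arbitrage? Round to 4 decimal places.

3.0672

Known legs of the cycle: 0.2805 × 2.361 × 0.4923 = 0.32603084415
For no arbitrage the full-cycle product must be 1, so the missing rate is 1 / 0.32603084415 ≈ 3.067194.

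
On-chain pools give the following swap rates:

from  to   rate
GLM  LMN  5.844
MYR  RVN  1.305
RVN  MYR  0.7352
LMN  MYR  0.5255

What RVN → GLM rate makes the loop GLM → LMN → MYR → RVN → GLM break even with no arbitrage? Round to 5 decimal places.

Known legs of the cycle: 5.844 × 0.5255 × 1.305 = 4.00768371
For no arbitrage the full-cycle product must be 1, so the missing rate is 1 / 4.00768371 ≈ 0.2495207.

0.24952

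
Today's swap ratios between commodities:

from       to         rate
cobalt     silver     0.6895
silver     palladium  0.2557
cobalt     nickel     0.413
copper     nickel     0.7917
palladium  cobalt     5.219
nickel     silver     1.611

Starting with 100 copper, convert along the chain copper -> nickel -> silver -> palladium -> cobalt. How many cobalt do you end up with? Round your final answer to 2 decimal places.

100 copper × 0.7917 = 79.17 nickel
79.17 nickel × 1.611 = 127.54287 silver
127.54287 silver × 0.2557 = 32.612711859 palladium
32.612711859 palladium × 5.219 = 170.205743192121 cobalt

170.21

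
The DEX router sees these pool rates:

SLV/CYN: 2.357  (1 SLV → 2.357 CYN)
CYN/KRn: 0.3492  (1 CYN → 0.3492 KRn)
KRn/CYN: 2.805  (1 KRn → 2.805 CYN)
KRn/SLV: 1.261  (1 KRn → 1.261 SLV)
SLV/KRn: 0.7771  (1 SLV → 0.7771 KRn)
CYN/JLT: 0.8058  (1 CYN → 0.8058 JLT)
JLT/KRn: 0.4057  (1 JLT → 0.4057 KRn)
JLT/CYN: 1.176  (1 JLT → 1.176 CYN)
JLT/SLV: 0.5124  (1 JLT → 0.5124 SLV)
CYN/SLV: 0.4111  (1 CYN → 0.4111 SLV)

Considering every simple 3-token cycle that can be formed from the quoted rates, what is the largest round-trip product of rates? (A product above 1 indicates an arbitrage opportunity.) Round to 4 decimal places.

1.0379

SLV→CYN→KRn→SLV: 2.357 × 0.3492 × 1.261 = 1.03788
SLV→CYN→JLT→SLV: 2.357 × 0.8058 × 0.5124 = 0.97319
CYN→JLT→KRn→CYN: 0.8058 × 0.4057 × 2.805 = 0.91699
SLV→KRn→CYN→SLV: 0.7771 × 2.805 × 0.4111 = 0.89610
Maximum is SLV→CYN→KRn→SLV at 1.0379; arbitrage exists.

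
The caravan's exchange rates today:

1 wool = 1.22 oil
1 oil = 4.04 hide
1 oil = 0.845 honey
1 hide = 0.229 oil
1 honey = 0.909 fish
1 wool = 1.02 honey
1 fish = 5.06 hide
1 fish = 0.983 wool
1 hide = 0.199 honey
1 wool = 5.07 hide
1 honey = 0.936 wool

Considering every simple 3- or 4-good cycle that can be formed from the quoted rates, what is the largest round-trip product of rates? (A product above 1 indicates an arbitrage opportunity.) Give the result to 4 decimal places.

wool→oil→honey→wool: 1.22 × 0.845 × 0.936 = 0.96492
hide→honey→wool→hide: 0.199 × 0.936 × 5.07 = 0.94436
fish→wool→oil→honey→fish: 0.983 × 1.22 × 0.845 × 0.909 = 0.92116
hide→oil→honey→wool→hide: 0.229 × 0.845 × 0.936 × 5.07 = 0.91828
hide→honey→wool→oil→hide: 0.199 × 0.936 × 1.22 × 4.04 = 0.91806
hide→honey→fish→hide: 0.199 × 0.909 × 5.06 = 0.91531
fish→wool→honey→fish: 0.983 × 1.02 × 0.909 = 0.91142
hide→honey→fish→wool→hide: 0.199 × 0.909 × 0.983 × 5.07 = 0.90153
hide→oil→honey→fish→hide: 0.229 × 0.845 × 0.909 × 5.06 = 0.89003
Maximum is wool→oil→honey→wool at 0.9649; no arbitrage — every cycle loses value.

0.9649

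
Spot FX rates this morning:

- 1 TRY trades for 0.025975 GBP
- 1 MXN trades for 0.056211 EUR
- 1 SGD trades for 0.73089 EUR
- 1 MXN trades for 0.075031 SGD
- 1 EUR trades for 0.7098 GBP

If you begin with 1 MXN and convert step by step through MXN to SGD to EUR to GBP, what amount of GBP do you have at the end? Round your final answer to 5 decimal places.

1 MXN × 0.075031 = 0.075031 SGD
0.075031 SGD × 0.73089 = 0.05483940759 EUR
0.05483940759 EUR × 0.7098 = 0.038925011507382 GBP

0.03893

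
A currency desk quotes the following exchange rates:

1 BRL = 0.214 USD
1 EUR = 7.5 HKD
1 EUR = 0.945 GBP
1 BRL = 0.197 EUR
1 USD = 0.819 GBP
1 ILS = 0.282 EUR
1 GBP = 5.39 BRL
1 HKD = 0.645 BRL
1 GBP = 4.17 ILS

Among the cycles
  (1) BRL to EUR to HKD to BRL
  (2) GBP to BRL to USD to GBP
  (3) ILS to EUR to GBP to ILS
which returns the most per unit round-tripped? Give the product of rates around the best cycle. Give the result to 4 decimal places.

1.1113

(1) 0.197 × 7.5 × 0.645 = 0.95299
(2) 5.39 × 0.214 × 0.819 = 0.94468
(3) 0.282 × 0.945 × 4.17 = 1.11126
Highest is cycle (3) at 1.1113 (>1, arbitrage).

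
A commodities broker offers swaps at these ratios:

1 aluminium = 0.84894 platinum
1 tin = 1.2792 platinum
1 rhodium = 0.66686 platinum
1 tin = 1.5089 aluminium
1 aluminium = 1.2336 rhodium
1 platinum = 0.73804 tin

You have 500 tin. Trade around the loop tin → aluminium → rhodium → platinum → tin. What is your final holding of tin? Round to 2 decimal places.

458.06

500 tin × 1.5089 = 754.45 aluminium
754.45 aluminium × 1.2336 = 930.68952 rhodium
930.68952 rhodium × 0.66686 = 620.6396133072 platinum
620.6396133072 platinum × 0.73804 = 458.056860205245888 tin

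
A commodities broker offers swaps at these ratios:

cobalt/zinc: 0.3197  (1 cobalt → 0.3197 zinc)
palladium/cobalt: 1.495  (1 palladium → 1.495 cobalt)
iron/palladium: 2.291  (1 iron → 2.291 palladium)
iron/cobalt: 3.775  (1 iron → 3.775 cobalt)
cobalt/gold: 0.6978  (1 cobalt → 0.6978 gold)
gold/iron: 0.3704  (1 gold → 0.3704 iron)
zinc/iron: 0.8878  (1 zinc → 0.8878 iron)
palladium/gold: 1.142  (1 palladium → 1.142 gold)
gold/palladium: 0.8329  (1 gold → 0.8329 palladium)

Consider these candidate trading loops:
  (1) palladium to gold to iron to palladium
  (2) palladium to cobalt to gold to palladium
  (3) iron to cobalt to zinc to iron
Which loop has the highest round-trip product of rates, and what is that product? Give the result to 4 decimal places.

(1) 1.142 × 0.3704 × 2.291 = 0.96909
(2) 1.495 × 0.6978 × 0.8329 = 0.86889
(3) 3.775 × 0.3197 × 0.8878 = 1.07146
Highest is cycle (3) at 1.0715 (>1, arbitrage).

1.0715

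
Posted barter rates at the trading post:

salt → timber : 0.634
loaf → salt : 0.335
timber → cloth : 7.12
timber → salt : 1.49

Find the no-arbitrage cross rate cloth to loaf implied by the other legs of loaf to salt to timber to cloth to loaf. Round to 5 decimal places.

0.66128

Known legs of the cycle: 0.335 × 0.634 × 7.12 = 1.5122168
For no arbitrage the full-cycle product must be 1, so the missing rate is 1 / 1.5122168 ≈ 0.6612808.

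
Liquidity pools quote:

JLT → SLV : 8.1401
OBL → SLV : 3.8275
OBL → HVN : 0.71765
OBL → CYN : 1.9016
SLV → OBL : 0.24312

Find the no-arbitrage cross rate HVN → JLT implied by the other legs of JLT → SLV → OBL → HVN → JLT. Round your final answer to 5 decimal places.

Known legs of the cycle: 8.1401 × 0.24312 × 0.71765 = 1.4202445010268
For no arbitrage the full-cycle product must be 1, so the missing rate is 1 / 1.4202445010268 ≈ 0.7041041.

0.70410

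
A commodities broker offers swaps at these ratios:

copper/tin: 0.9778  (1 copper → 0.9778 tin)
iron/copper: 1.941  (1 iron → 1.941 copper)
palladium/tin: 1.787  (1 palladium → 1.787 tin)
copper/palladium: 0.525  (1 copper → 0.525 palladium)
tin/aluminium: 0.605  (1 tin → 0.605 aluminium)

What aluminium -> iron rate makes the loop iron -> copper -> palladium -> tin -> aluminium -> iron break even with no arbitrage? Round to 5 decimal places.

0.90769

Known legs of the cycle: 1.941 × 0.525 × 1.787 × 0.605 = 1.101703593375
For no arbitrage the full-cycle product must be 1, so the missing rate is 1 / 1.101703593375 ≈ 0.9076852.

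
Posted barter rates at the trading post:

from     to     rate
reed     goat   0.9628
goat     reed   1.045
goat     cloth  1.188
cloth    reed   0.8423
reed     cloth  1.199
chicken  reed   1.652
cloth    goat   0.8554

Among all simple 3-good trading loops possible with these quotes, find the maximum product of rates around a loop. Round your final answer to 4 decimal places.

goat→reed→cloth→goat: 1.045 × 1.199 × 0.8554 = 1.07178
goat→cloth→reed→goat: 1.188 × 0.8423 × 0.9628 = 0.96343
Maximum is goat→reed→cloth→goat at 1.0718; arbitrage exists.

1.0718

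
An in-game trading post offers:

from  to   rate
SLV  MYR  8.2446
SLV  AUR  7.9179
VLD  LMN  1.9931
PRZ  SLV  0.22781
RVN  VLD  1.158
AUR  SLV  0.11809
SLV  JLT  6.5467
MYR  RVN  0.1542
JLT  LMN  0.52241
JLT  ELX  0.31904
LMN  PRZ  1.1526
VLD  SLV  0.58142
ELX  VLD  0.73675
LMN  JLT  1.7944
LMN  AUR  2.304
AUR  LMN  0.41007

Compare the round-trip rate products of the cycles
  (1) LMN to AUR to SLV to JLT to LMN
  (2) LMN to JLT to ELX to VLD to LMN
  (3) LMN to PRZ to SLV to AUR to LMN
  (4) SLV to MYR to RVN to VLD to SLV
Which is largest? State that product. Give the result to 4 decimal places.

0.9305

(1) 2.304 × 0.11809 × 6.5467 × 0.52241 = 0.93053
(2) 1.7944 × 0.31904 × 0.73675 × 1.9931 = 0.84065
(3) 1.1526 × 0.22781 × 7.9179 × 0.41007 = 0.85255
(4) 8.2446 × 0.1542 × 1.158 × 0.58142 = 0.85596
Highest is cycle (1) at 0.9305 (≤1, no arbitrage).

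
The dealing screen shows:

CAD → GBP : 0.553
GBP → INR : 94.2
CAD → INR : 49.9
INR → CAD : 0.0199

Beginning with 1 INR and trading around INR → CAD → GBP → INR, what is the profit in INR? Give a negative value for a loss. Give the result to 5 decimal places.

1 INR × 0.0199 = 0.0199 CAD
0.0199 CAD × 0.553 = 0.0110047 GBP
0.0110047 GBP × 94.2 = 1.03664274 INR
Net change: 1.03664274 − 1 = 0.03664274 INR

0.03664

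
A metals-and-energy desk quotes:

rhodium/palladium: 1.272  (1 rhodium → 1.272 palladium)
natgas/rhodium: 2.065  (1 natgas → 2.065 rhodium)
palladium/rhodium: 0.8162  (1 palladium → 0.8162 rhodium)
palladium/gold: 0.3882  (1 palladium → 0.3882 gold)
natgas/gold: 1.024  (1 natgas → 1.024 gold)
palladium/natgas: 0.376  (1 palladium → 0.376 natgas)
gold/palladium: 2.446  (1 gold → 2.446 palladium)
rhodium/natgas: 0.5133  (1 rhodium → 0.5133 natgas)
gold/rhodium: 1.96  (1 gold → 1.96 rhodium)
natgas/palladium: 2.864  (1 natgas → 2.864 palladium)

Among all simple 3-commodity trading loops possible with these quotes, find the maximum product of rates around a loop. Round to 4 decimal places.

1.1999

rhodium→natgas→palladium→rhodium: 0.5133 × 2.864 × 0.8162 = 1.19989
gold→rhodium→natgas→gold: 1.96 × 0.5133 × 1.024 = 1.03021
rhodium→palladium→natgas→rhodium: 1.272 × 0.376 × 2.065 = 0.98763
gold→rhodium→palladium→gold: 1.96 × 1.272 × 0.3882 = 0.96783
gold→palladium→natgas→gold: 2.446 × 0.376 × 1.024 = 0.94177
Maximum is rhodium→natgas→palladium→rhodium at 1.1999; arbitrage exists.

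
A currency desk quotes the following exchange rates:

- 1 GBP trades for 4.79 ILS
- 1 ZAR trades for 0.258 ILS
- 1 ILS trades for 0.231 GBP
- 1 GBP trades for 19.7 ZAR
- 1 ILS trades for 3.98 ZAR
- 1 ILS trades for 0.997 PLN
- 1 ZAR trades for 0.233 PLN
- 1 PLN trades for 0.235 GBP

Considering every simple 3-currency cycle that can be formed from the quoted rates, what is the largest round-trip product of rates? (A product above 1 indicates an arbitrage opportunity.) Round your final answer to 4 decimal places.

ILS→GBP→ZAR→ILS: 0.231 × 19.7 × 0.258 = 1.17408
ILS→PLN→GBP→ILS: 0.997 × 0.235 × 4.79 = 1.12227
GBP→ZAR→PLN→GBP: 19.7 × 0.233 × 0.235 = 1.07867
Maximum is ILS→GBP→ZAR→ILS at 1.1741; arbitrage exists.

1.1741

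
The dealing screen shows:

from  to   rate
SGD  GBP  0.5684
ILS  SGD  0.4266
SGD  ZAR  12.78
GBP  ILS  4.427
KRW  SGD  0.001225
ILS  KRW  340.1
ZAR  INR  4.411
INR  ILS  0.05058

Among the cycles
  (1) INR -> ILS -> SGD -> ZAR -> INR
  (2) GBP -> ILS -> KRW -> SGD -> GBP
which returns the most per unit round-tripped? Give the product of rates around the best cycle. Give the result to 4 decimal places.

(1) 0.05058 × 0.4266 × 12.78 × 4.411 = 1.21638
(2) 4.427 × 340.1 × 0.001225 × 0.5684 = 1.04835
Highest is cycle (1) at 1.2164 (>1, arbitrage).

1.2164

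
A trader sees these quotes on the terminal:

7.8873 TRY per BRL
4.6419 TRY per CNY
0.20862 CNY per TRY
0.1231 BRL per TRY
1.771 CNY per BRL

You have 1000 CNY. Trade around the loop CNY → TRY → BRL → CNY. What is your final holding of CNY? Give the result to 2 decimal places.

1000 CNY × 4.6419 = 4641.9 TRY
4641.9 TRY × 0.1231 = 571.41789 BRL
571.41789 BRL × 1.771 = 1011.98108319 CNY

1011.98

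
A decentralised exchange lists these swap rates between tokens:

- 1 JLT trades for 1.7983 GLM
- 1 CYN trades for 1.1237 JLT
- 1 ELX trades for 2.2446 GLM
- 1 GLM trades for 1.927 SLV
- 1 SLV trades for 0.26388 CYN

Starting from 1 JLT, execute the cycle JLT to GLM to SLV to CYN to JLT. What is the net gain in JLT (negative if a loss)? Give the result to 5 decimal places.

0.02754

1 JLT × 1.7983 = 1.7983 GLM
1.7983 GLM × 1.927 = 3.4653241 SLV
3.4653241 SLV × 0.26388 = 0.914429723508 CYN
0.914429723508 CYN × 1.1237 = 1.0275446803059396 JLT
Net change: 1.0275446803059396 − 1 = 0.0275446803059396 JLT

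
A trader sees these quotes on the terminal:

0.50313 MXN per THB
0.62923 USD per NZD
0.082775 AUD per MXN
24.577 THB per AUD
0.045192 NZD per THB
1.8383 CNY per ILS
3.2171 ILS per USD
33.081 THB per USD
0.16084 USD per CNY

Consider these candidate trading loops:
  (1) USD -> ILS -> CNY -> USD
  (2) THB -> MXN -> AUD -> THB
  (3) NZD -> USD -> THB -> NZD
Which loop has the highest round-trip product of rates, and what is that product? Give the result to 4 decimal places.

1.0235

(1) 3.2171 × 1.8383 × 0.16084 = 0.95121
(2) 0.50313 × 0.082775 × 24.577 = 1.02355
(3) 0.62923 × 33.081 × 0.045192 = 0.94070
Highest is cycle (2) at 1.0235 (>1, arbitrage).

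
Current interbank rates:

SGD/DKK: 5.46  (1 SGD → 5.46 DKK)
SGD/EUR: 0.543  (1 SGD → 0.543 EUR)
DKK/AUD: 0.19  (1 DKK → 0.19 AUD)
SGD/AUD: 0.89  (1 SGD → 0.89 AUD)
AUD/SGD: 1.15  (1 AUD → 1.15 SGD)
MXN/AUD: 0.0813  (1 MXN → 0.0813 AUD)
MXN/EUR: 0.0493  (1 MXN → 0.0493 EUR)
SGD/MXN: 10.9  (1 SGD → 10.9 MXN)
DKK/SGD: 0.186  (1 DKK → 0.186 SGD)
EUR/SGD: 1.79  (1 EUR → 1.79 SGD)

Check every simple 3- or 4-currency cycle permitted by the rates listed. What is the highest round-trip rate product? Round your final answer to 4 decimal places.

1.1930

DKK→AUD→SGD→DKK: 0.19 × 1.15 × 5.46 = 1.19301
MXN→AUD→SGD→MXN: 0.0813 × 1.15 × 10.9 = 1.01910
MXN→EUR→SGD→MXN: 0.0493 × 1.79 × 10.9 = 0.96189
Maximum is DKK→AUD→SGD→DKK at 1.1930; arbitrage exists.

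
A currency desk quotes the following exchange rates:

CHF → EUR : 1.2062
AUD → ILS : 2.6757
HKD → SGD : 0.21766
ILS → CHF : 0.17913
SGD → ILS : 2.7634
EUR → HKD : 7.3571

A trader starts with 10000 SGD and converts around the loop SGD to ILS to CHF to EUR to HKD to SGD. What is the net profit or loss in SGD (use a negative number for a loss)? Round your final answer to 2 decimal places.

-438.71

10000 SGD × 2.7634 = 27634 ILS
27634 ILS × 0.17913 = 4950.07842 CHF
4950.07842 CHF × 1.2062 = 5970.784590204 EUR
5970.784590204 EUR × 7.3571 = 43927.6593085898484 HKD
43927.6593085898484 HKD × 0.21766 = 9561.294325107666402744 SGD
Net change: 9561.294325107666402744 − 10000 = -438.705674892333597256 SGD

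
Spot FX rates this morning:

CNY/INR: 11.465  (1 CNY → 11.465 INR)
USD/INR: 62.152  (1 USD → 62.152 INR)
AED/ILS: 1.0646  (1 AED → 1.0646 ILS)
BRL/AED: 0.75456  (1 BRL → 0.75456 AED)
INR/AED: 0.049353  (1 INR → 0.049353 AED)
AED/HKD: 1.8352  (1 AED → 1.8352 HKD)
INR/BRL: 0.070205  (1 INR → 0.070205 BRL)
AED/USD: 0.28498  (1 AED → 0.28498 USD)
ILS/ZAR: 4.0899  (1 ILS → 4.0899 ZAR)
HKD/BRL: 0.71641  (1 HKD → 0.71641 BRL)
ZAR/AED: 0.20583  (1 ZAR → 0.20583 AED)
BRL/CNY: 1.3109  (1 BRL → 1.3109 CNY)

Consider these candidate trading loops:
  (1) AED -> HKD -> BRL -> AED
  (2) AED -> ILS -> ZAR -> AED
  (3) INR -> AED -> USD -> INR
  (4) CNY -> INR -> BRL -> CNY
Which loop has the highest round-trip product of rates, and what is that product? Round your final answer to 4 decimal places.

(1) 1.8352 × 0.71641 × 0.75456 = 0.99206
(2) 1.0646 × 4.0899 × 0.20583 = 0.89621
(3) 0.049353 × 0.28498 × 62.152 = 0.87414
(4) 11.465 × 0.070205 × 1.3109 = 1.05514
Highest is cycle (4) at 1.0551 (>1, arbitrage).

1.0551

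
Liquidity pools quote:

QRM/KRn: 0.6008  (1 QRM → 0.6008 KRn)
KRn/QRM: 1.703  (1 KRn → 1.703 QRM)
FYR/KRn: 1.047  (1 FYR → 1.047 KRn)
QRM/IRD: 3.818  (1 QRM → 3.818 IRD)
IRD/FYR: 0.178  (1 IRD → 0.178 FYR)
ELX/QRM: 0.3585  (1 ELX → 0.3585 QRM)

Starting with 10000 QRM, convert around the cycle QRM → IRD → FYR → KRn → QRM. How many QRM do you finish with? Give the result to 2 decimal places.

12117.62

10000 QRM × 3.818 = 38180 IRD
38180 IRD × 0.178 = 6796.04 FYR
6796.04 FYR × 1.047 = 7115.45388 KRn
7115.45388 KRn × 1.703 = 12117.61795764 QRM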